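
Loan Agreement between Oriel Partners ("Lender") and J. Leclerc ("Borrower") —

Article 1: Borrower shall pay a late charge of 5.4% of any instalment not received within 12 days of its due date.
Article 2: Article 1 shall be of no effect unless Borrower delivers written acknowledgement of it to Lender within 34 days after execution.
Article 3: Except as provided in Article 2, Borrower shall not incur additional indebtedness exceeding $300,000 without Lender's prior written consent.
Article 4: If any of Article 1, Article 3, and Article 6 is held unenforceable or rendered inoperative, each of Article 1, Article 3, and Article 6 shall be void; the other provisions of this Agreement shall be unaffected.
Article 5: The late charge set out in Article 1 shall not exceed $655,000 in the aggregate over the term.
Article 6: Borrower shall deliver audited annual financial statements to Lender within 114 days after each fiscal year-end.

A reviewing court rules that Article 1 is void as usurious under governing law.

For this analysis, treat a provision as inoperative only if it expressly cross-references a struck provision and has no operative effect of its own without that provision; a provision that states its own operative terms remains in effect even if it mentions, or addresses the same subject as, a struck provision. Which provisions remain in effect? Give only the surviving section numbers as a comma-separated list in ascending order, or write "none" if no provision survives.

4

Article 1 is struck. The only function of Article 2 is the acknowledgement condition for Article 1, so it cannot stand once Article 1 is removed. Article 5 has no operative effect of its own apart from Article 1 and is therefore inoperative. Article 4 declares Article 1, Article 3, and Article 6 mutually dependent; since one of them has fallen, all of them are of no effect. That brings down Article 3 and Article 6 as well. The remainder continues in force under Article 4. Only Article 4 remains in effect.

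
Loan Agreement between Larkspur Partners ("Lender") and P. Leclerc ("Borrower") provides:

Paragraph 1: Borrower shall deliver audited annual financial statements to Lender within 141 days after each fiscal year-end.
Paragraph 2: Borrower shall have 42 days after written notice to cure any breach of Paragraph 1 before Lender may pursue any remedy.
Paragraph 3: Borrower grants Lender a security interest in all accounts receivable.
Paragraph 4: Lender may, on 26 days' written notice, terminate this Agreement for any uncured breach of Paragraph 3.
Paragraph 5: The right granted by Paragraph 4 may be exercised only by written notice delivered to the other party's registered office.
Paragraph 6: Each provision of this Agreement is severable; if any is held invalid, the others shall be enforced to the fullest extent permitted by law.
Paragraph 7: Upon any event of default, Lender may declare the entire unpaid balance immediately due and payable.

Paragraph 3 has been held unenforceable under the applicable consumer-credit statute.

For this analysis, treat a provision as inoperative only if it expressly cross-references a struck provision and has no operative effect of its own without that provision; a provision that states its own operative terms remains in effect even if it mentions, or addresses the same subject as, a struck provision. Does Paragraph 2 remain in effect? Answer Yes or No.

Yes

Paragraph 3 is struck. Paragraph 4 merely fixes the termination right for breach of Paragraph 3; with Paragraph 3 gone it has nothing to operate on and falls away. Paragraph 5 has no operative effect of its own apart from Paragraph 4 and is therefore inoperative. Paragraph 6 is a severability clause and preserves every provision that can still be given independent effect. The provisions still in force are Paragraph 1, Paragraph 2, Paragraph 6, and Paragraph 7. Paragraph 2 is among the surviving provisions, so the answer is yes.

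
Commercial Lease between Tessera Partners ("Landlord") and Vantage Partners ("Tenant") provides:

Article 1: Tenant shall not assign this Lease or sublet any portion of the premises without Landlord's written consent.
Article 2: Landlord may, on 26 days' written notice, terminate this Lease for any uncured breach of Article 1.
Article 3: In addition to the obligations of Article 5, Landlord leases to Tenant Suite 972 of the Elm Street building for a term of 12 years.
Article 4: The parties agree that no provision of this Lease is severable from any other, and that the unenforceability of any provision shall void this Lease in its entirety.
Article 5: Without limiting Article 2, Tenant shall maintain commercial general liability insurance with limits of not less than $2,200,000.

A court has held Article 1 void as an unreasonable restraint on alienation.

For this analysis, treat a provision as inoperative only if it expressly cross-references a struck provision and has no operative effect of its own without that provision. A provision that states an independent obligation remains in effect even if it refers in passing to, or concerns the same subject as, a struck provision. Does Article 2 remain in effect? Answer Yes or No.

Article 1 is struck. Article 2 operates only by reference to Article 1, so it falls with Article 1. Article 4 provides that the Lease is not severable, so the invalidity of any one provision voids the entire Lease. No provision of the Lease survives. Article 2 is among the inoperative provisions, so the answer is no.

No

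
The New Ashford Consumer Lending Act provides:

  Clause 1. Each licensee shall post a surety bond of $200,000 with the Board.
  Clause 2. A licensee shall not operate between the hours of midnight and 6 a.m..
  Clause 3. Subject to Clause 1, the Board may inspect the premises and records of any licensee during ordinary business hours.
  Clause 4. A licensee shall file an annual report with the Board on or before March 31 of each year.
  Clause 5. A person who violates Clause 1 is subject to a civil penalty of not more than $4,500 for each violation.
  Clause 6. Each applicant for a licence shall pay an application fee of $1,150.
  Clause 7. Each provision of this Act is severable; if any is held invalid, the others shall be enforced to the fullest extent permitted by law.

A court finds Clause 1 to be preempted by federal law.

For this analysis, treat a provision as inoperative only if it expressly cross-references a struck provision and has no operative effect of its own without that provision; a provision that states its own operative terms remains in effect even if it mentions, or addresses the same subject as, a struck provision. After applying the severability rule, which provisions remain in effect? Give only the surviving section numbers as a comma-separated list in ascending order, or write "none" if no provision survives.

2, 3, 4, 6, 7

Clause 1 is struck. Clause 5 operates only by reference to Clause 1, so it falls with Clause 1. Clause 3 mentions Clause 1 but its own obligation stands independently of Clause 1, so Clause 3 is not affected. Under the severability clause in Clause 7, the remaining provisions continue in force. The provisions still in force are Clause 2, Clause 3, Clause 4, Clause 6, and Clause 7.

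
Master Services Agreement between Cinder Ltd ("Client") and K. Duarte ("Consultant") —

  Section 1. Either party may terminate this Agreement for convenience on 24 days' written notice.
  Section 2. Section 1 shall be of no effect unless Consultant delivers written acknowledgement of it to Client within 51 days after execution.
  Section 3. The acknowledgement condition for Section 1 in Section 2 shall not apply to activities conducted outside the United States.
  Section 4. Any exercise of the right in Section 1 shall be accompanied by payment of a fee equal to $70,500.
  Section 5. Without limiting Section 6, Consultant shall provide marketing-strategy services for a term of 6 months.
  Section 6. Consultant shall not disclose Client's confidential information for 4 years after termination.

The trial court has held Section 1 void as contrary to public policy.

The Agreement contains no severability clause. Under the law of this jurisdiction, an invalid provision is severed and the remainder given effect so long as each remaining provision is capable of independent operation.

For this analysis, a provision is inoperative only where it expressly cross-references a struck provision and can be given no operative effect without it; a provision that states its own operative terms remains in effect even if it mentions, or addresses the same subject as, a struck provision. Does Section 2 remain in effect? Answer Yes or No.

No

Section 1 is struck. Section 2 operates only by reference to Section 1, so it falls with Section 1. Section 4 has no operative effect of its own apart from Section 1 and is therefore inoperative. Section 3 has no operative effect of its own apart from Section 2 and is therefore inoperative. With no severability clause, the stated default rule severs what cannot stand and enforces each remaining provision that can operate on its own. That leaves Section 5 and Section 6 in effect. Section 2 is among the inoperative provisions, so the answer is no.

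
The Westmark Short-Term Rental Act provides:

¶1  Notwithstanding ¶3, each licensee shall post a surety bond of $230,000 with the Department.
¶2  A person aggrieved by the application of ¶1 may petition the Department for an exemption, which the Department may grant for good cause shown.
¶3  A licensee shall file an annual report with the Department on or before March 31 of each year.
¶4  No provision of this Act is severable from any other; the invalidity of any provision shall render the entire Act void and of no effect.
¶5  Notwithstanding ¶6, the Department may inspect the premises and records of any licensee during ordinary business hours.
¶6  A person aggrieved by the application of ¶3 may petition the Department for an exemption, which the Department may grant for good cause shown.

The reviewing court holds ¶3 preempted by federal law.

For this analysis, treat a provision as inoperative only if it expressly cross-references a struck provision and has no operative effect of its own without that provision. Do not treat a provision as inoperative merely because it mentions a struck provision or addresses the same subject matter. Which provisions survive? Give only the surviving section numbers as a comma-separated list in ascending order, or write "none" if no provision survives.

none

¶3 is struck. ¶6 operates only by reference to ¶3, so it falls with ¶3. ¶4 provides that the Act is not severable, so the invalidity of any one provision voids the entire Act. No provision of the Act survives.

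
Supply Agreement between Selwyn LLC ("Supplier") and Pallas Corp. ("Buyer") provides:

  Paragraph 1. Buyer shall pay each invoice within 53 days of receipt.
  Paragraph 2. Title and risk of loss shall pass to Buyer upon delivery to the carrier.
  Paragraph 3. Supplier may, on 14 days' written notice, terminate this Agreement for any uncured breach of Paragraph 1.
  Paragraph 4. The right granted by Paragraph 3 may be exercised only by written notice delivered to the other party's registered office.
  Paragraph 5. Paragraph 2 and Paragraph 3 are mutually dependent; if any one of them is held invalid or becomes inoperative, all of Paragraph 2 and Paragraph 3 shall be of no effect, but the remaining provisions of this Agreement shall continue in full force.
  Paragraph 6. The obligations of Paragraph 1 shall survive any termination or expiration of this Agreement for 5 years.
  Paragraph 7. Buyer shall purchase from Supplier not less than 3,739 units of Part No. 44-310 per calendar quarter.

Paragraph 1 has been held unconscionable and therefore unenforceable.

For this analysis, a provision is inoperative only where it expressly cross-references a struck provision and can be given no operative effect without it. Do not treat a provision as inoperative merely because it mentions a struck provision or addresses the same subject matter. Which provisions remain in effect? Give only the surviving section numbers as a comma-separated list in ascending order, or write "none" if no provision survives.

Paragraph 1 is struck. Paragraph 3 operates only by reference to Paragraph 1, so it falls with Paragraph 1. Paragraph 6 has no operative effect of its own apart from Paragraph 1 and is therefore inoperative. Paragraph 4 has no operative effect of its own apart from Paragraph 3 and is therefore inoperative. Paragraph 5 declares Paragraph 2 and Paragraph 3 mutually dependent; since one of them has fallen, all of them are of no effect. That brings down Paragraph 2 as well. The remainder continues in force under Paragraph 5. The provisions still in force are Paragraph 5 and Paragraph 7.

5, 7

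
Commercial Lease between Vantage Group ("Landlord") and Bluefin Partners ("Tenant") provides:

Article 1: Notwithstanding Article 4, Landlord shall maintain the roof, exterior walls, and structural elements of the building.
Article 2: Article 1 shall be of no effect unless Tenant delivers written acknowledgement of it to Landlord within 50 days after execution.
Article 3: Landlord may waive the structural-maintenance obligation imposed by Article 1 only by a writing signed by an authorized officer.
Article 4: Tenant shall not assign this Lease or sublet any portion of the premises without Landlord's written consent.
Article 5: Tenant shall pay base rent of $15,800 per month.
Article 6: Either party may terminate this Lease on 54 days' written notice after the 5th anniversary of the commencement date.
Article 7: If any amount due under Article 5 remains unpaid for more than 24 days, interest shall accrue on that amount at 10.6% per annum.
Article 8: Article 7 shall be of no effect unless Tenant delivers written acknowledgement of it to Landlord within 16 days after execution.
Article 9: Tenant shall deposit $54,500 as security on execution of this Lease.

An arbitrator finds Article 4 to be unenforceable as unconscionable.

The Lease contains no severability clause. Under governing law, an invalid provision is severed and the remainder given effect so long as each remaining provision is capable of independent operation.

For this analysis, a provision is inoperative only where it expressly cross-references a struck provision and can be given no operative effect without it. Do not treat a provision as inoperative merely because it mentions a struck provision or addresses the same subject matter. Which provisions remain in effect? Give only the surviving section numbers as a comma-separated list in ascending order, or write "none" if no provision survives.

Article 4 is struck. Although Article 1 refers to Article 4, its operative terms do not depend on Article 4, so it remains in effect. Nothing else in the Lease is defined by reference to Article 4. With no severability clause, the stated default rule severs what cannot stand and enforces each remaining provision that can operate on its own. Article 1, Article 2, Article 3, Article 5, Article 6, Article 7, Article 8, and Article 9 remain in effect.

1, 2, 3, 5, 6, 7, 8, 9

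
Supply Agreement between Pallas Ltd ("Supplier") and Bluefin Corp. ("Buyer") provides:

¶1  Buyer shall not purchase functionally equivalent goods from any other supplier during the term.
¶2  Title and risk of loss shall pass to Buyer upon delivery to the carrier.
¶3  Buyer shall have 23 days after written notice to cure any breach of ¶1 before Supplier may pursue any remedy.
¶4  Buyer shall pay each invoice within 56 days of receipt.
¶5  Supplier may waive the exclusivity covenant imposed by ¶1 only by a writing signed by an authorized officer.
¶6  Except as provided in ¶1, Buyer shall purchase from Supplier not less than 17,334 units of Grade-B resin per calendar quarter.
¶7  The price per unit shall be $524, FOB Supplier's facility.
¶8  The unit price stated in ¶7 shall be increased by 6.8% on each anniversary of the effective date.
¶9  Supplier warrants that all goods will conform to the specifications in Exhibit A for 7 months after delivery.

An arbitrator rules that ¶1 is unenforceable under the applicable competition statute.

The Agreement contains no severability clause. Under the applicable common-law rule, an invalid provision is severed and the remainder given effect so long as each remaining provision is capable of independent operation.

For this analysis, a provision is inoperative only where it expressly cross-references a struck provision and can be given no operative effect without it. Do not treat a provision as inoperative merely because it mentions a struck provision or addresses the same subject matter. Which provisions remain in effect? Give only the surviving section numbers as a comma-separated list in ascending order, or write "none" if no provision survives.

¶1 is struck. ¶3 merely fixes the cure period for breach of ¶1; with ¶1 gone it has nothing to operate on and falls away. ¶5 merely fixes the waiver condition for ¶1; with ¶1 gone it has nothing to operate on and falls away. ¶6 mentions ¶1 but its own obligation stands independently of ¶1, so ¶6 is not affected. With no severability clause, the stated default rule severs what cannot stand and enforces each remaining provision that can operate on its own. That leaves ¶2, ¶4, ¶6, ¶7, ¶8, and ¶9 in effect.

2, 4, 6, 7, 8, 9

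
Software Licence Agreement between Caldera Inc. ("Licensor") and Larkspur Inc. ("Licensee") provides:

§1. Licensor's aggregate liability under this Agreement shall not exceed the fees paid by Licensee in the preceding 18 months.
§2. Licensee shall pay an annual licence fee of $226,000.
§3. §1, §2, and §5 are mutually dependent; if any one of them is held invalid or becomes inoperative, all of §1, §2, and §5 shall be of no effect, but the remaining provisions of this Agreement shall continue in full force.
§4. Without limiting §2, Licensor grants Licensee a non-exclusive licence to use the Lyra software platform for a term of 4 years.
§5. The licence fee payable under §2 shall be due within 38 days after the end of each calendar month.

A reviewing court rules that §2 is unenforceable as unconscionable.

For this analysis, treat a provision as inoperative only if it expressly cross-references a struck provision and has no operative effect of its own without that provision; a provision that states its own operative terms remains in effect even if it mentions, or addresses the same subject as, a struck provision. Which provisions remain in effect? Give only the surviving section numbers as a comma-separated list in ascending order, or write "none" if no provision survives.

3, 4

§2 is struck. §5 has no operative effect of its own apart from §2 and is therefore inoperative. §4 mentions §2 but its own obligation stands independently of §2, so §4 is not affected. §3 declares §1, §2, and §5 mutually dependent; since one of them has fallen, all of them are of no effect. That brings down §1 as well. The remainder continues in force under §3. That leaves §3 and §4 in effect.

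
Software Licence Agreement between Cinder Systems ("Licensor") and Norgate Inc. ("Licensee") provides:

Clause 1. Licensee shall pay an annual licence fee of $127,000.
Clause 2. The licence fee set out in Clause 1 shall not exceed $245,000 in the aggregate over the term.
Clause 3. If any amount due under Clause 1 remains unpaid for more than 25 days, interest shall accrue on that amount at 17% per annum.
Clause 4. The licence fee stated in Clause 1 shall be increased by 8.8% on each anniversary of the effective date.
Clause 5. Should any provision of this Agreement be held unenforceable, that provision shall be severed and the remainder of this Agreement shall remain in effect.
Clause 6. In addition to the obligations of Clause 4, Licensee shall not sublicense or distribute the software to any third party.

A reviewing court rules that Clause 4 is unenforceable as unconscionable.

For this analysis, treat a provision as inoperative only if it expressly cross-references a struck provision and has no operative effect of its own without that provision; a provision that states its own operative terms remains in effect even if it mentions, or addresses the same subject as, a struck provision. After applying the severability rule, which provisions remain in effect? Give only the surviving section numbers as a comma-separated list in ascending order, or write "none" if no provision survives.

1, 2, 3, 5, 6

Clause 4 is struck. Clause 6 mentions Clause 4 but its own obligation stands independently of Clause 4, so Clause 6 is not affected. No other provision's operative terms depend on Clause 4. Under the severability clause in Clause 5, the remaining provisions continue in force. Clause 1, Clause 2, Clause 3, Clause 5, and Clause 6 remain in effect.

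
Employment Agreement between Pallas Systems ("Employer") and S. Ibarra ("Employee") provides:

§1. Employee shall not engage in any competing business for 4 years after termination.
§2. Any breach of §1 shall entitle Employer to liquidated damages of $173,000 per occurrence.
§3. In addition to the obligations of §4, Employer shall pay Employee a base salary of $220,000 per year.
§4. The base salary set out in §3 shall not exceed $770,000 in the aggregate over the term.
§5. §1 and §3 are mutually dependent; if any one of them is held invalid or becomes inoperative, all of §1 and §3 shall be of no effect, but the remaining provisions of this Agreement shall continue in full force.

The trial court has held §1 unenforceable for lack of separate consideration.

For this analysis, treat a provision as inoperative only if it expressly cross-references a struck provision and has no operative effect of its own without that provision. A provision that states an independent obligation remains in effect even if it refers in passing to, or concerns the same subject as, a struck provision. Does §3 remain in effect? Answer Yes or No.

§1 is struck. §2 does nothing except set the liquidated-damages amount by reference to §1; with §1 gone it has no independent effect and is inoperative. §5 declares §1 and §3 mutually dependent; since one of them has fallen, all of them are of no effect. That brings down §3 as well. §4 in turn depends solely on a provision now struck and likewise falls. The remainder continues in force under §5. Only §5 remains in effect. §3 is among the inoperative provisions, so the answer is no.

No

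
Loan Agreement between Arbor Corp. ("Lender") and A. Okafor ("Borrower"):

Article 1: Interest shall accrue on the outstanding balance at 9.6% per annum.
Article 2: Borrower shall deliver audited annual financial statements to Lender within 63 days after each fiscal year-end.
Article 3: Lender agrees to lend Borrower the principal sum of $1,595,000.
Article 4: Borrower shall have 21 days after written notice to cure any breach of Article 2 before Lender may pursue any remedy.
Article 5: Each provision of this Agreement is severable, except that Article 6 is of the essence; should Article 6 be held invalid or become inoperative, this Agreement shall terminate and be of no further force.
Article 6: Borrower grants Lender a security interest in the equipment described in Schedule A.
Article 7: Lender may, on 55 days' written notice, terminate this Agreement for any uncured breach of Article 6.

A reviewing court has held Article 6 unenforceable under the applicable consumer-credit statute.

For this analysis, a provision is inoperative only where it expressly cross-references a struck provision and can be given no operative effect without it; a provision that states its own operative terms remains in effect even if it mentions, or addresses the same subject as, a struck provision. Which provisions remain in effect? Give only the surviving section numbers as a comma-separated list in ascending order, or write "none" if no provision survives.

none

Article 6 is struck. Article 7 has no operative effect of its own apart from Article 6 and is therefore inoperative. Article 5 makes Article 6 an essential term, and Article 6 is the provision held invalid; under Article 5, the entire Agreement is therefore void. No provision of the Agreement survives.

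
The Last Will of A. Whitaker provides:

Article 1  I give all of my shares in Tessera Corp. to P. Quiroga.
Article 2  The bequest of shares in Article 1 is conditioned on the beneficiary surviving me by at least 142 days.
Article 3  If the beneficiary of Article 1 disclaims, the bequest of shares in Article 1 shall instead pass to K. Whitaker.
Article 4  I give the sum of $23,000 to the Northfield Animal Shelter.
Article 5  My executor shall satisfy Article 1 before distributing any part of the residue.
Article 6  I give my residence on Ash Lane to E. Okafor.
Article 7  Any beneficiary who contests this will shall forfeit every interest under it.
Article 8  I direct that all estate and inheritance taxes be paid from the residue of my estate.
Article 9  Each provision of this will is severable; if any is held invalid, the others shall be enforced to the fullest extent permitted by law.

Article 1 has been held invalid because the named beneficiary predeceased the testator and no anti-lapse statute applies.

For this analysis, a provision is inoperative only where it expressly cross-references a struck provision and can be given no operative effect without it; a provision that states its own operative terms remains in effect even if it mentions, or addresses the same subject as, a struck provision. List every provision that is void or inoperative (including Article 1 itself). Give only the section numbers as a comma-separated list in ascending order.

1, 2, 3, 5

Article 1 is struck. Article 2 merely fixes the survivorship condition on Article 1; with Article 1 gone it has nothing to operate on and falls away. Article 3 has no operative effect of its own apart from Article 1 and is therefore inoperative. Article 5 has no operative effect of its own apart from Article 1 and is therefore inoperative. Article 9 is a severability clause and preserves every provision that can still be given independent effect. The provisions still in force are Article 4, Article 6, Article 7, Article 8, and Article 9.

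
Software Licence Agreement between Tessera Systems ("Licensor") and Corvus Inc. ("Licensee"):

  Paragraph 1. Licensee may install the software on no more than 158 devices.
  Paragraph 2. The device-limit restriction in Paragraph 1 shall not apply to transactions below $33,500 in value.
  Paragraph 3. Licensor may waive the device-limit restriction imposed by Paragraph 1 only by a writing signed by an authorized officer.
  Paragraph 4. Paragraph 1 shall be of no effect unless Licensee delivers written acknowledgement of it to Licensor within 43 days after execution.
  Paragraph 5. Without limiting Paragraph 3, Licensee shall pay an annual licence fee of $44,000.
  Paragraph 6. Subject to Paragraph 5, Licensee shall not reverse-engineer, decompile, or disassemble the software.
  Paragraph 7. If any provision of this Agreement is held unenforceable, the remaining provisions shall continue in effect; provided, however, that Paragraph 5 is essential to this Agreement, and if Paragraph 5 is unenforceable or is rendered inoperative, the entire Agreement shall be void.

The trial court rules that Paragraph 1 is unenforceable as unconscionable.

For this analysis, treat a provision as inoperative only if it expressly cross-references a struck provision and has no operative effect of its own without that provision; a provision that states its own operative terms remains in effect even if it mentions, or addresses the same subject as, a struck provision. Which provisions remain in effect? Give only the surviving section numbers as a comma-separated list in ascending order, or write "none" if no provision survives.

5, 6, 7

Paragraph 1 is struck. The whole of Paragraph 2 is the carve-out from the device-limit restriction, defined by reference to Paragraph 1, so Paragraph 2 cannot stand once Paragraph 1 is removed. Paragraph 3 operates only by reference to Paragraph 1, so it falls with Paragraph 1. The only function of Paragraph 4 is the acknowledgement condition for Paragraph 1, so it cannot stand once Paragraph 1 is removed. Although Paragraph 5 refers to Paragraph 3, its operative terms do not depend on Paragraph 3, so it remains in effect. Paragraph 7 makes Paragraph 5 an essential term, but Paragraph 5 is unaffected, so the severability proviso in Paragraph 7 preserves the remaining provisions. That leaves Paragraph 5, Paragraph 6, and Paragraph 7 in effect.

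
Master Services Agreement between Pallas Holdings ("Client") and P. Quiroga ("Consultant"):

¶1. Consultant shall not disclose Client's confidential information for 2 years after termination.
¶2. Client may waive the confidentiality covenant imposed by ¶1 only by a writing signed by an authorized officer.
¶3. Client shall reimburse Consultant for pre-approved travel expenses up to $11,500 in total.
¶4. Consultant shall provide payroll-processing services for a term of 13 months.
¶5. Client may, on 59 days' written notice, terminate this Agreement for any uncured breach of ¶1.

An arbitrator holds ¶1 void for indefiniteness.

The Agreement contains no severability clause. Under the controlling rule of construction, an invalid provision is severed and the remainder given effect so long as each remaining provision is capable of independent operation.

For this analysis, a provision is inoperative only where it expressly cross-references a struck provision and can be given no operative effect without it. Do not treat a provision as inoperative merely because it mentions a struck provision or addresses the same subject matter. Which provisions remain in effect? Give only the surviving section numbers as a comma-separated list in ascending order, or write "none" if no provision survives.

3, 4

¶1 is struck. ¶2 operates only by reference to ¶1, so it falls with ¶1. ¶5 merely fixes the termination right for breach of ¶1; with ¶1 gone it has nothing to operate on and falls away. Under the stated default rule, only provisions that cannot operate independently fall away; the rest are enforced. ¶3 and ¶4 remain in effect.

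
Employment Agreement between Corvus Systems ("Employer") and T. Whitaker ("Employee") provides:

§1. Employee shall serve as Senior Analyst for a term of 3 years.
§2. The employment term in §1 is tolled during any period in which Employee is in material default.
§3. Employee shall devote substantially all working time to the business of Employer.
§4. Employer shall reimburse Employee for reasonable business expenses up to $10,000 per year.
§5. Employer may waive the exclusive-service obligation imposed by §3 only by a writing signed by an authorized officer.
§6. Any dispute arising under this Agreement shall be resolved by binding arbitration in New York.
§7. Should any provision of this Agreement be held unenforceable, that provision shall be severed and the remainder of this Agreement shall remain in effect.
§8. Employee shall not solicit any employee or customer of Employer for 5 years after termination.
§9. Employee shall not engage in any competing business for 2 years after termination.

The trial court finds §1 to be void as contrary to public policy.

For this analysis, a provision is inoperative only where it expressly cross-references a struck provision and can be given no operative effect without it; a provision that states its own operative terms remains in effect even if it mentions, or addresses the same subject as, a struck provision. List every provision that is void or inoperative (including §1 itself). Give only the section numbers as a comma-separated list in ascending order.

§1 is struck. §2 does nothing except set the tolling of the employment term by reference to §1; with §1 gone it has no independent effect and is inoperative. §7 is a severability clause and preserves every provision that can still be given independent effect. The provisions still in force are §3, §4, §5, §6, §7, §8, and §9.

1, 2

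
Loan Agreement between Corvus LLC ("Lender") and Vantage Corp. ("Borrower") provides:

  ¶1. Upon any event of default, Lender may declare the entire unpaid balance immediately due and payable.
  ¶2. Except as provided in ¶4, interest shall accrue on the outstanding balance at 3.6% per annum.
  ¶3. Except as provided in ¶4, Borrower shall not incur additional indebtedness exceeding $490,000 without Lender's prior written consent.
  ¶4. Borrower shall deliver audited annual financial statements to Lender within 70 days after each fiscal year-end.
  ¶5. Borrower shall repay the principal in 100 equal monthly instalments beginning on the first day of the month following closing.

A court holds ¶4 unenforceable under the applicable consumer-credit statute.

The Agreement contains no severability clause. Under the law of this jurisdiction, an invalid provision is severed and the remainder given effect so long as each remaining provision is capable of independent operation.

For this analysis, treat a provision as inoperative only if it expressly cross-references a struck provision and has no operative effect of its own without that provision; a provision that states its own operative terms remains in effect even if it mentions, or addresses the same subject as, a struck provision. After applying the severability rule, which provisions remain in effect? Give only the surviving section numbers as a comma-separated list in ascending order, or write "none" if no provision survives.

1, 2, 3, 5

¶4 is struck. ¶3 mentions ¶4 but its own obligation stands independently of ¶4, so ¶3 is not affected. ¶2 mentions ¶4 but its own obligation stands independently of ¶4, so ¶2 is not affected. Nothing else in the Agreement is defined by reference to ¶4. With no severability clause, the stated default rule severs what cannot stand and enforces each remaining provision that can operate on its own. That leaves ¶1, ¶2, ¶3, and ¶5 in effect.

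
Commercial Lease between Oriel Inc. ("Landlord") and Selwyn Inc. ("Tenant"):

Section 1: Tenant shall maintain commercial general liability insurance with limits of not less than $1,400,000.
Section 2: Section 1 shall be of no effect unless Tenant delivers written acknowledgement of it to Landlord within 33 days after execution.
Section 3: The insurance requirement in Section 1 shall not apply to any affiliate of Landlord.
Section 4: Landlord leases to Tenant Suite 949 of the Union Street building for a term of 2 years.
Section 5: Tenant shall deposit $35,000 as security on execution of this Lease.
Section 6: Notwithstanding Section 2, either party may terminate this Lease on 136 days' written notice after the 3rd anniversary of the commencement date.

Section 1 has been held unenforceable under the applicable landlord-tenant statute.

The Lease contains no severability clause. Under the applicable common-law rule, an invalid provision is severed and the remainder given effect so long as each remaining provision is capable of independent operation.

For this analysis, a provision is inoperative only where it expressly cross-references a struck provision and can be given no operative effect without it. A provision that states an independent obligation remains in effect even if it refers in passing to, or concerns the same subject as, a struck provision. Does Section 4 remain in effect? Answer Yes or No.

Yes

Section 1 is struck. Section 2 operates only by reference to Section 1, so it falls with Section 1. The whole of Section 3 is the carve-out from the insurance requirement, defined by reference to Section 1, so Section 3 cannot stand once Section 1 is removed. Although Section 6 refers to Section 2, its operative terms do not depend on Section 2, so it remains in effect. Under the stated default rule, only provisions that cannot operate independently fall away; the rest are enforced. Section 4, Section 5, and Section 6 remain in effect. Section 4 is among the surviving provisions, so the answer is yes.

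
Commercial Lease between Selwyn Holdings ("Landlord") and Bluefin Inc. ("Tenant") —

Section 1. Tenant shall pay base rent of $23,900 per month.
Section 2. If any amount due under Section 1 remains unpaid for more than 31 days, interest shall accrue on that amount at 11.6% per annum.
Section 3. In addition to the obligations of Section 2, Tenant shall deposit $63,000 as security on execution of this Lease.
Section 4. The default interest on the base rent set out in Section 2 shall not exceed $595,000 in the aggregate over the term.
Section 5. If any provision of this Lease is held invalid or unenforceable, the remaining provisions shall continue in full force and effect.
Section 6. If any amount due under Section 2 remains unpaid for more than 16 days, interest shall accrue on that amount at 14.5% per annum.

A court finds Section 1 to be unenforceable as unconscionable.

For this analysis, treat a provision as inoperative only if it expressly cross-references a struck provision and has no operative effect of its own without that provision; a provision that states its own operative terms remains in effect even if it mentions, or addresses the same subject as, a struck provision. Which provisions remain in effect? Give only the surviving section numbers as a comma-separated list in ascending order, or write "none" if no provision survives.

3, 5

Section 1 is struck. Section 2 operates only by reference to Section 1, so it falls with Section 1. Section 4 has no operative effect of its own apart from Section 2 and is therefore inoperative. Section 6 has no operative effect of its own apart from Section 2 and is therefore inoperative. Although Section 3 refers to Section 2, its operative terms do not depend on Section 2, so it remains in effect. Under the severability clause in Section 5, the remaining provisions continue in force. That leaves Section 3 and Section 5 in effect.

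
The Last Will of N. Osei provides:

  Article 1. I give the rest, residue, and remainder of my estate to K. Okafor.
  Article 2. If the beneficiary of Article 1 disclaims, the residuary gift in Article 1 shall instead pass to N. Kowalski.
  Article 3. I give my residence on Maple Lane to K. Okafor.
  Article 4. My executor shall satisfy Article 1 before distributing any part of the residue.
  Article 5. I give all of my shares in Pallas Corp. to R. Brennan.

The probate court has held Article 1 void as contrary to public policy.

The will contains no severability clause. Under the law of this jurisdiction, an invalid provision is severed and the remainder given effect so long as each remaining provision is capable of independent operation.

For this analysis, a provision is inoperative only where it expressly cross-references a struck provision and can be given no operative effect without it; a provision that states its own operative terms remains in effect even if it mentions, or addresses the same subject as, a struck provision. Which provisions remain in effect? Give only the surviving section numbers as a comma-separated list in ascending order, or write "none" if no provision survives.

Article 1 is struck. Article 2 operates only by reference to Article 1, so it falls with Article 1. Article 4 merely fixes the priority direction for Article 1; with Article 1 gone it has nothing to operate on and falls away. Under the stated default rule, only provisions that cannot operate independently fall away; the rest are enforced. Article 3 and Article 5 remain in effect.

3, 5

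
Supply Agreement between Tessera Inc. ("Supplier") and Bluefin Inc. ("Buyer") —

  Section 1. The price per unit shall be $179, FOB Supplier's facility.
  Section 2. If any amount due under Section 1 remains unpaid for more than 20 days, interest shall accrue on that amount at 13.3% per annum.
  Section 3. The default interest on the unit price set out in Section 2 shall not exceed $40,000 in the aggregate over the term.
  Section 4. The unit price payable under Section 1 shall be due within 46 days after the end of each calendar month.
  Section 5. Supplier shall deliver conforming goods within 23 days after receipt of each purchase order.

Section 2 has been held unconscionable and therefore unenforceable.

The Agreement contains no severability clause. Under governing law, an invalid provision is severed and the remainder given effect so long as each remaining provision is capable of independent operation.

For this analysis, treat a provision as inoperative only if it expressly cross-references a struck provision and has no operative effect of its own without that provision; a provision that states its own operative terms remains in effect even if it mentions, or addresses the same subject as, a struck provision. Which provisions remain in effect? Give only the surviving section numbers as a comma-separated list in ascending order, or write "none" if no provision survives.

Section 2 is struck. Section 3 has no operative effect of its own apart from Section 2 and is therefore inoperative. Under the stated default rule, only provisions that cannot operate independently fall away; the rest are enforced. The provisions still in force are Section 1, Section 4, and Section 5.

1, 4, 5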